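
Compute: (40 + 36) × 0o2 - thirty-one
Convert 0o2 (octal) → 2 (decimal)
Convert thirty-one (English words) → 31 (decimal)
Expression in decimal: (40 + 36) × 2 - 31
Parentheses first: 40 + 36 = 76
Multiply: 76 × 2 = 152
Subtract: 152 - 31 = 121
121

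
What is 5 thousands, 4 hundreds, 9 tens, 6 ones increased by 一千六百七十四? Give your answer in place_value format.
Convert 5 thousands, 4 hundreds, 9 tens, 6 ones (place-value notation) → 5×1000 + 4×100 + 9×10 + 6 = 5496 (decimal)
Convert 一千六百七十四 (Chinese numeral) → 1×1000 + 6×100 + 7×10 + 4 = 1674 (decimal)
Compute 5496 + 1674 = 7170
Convert 7170 (decimal) → 7170 = 7×1000 + 1×100 + 7×10 → 7 thousands, 1 hundred, 7 tens (place-value notation)
7 thousands, 1 hundred, 7 tens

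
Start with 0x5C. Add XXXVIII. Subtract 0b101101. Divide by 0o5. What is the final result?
Convert 0x5C (hexadecimal) → 5×16 + 12 = 92 (decimal)
Start: 92
Convert XXXVIII (Roman numeral) → 10 + 10 + 10 + 5 + 1 + 1 + 1 = 38 (decimal)
92 + 38 = 130
Convert 0b101101 (binary) → 32 + 8 + 4 + 1 = 45 (decimal)
130 - 45 = 85
Convert 0o5 (octal) → 5 (decimal)
85 ÷ 5 = 17
17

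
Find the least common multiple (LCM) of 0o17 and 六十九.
Convert 0o17 (octal) → 1×8 + 7 = 15 (decimal)
Convert 六十九 (Chinese numeral) → 6×10 + 9 = 69 (decimal)
Compute lcm(15, 69) = 345
345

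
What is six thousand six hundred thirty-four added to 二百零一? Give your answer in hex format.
Convert six thousand six hundred thirty-four (English words) → 6×1000 + 6×100 + 34 = 6634 (decimal)
Convert 二百零一 (Chinese numeral) → 2×100 + 1 = 201 (decimal)
Compute 6634 + 201 = 6835
Convert 6835 (decimal) → 6835 = 1×4096 + 10×256 + 11×16 + 3 → 0x1AB3 (hexadecimal)
0x1AB3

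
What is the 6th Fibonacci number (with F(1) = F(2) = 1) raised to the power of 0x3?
Convert the 6th Fibonacci number (with F(1) = F(2) = 1) (Fibonacci index) → 1, 1, 2, 3, 5, 8 → 8 (decimal)
Convert 0x3 (hexadecimal) → 3 (decimal)
Compute 8 ^ 3 = 512
512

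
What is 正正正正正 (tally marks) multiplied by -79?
Convert 正正正正正 (tally marks) → 5 + 5 + 5 + 5 + 5 = 25 (decimal)
Compute 25 × -79 = -1975
-1975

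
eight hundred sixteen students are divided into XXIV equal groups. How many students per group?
Convert eight hundred sixteen (English words) → 8×100 + 16 = 816 (decimal)
Convert XXIV (Roman numeral) → 10 + 10 + 4 = 24 (decimal)
Compute 816 ÷ 24 = 34
34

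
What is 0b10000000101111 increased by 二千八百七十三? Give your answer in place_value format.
Convert 0b10000000101111 (binary) → 8192 + 32 + 8 + 4 + 2 + 1 = 8239 (decimal)
Convert 二千八百七十三 (Chinese numeral) → 2×1000 + 8×100 + 7×10 + 3 = 2873 (decimal)
Compute 8239 + 2873 = 11112
Convert 11112 (decimal) → 11112 = 11×1000 + 1×100 + 1×10 + 2 → 11 thousands, 1 hundred, 1 ten, 2 ones (place-value notation)
11 thousands, 1 hundred, 1 ten, 2 ones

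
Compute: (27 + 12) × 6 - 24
Parentheses first: 27 + 12 = 39
Multiply: 39 × 6 = 234
Subtract: 234 - 24 = 210
210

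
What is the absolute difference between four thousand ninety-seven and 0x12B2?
Convert four thousand ninety-seven (English words) → 4×1000 + 97 = 4097 (decimal)
Convert 0x12B2 (hexadecimal) → 1×4096 + 2×256 + 11×16 + 2 = 4786 (decimal)
Compute |4097 - 4786| = 689
689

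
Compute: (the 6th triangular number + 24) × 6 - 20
Convert the 6th triangular number (triangular index) → 6×7/2 = 21 (decimal)
Expression in decimal: (21 + 24) × 6 - 20
Parentheses first: 21 + 24 = 45
Multiply: 45 × 6 = 270
Subtract: 270 - 20 = 250
250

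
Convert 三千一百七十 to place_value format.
Convert 三千一百七十 (Chinese numeral) → 3×1000 + 1×100 + 7×10 = 3170 (decimal)
Convert 3170 (decimal) → 3170 = 3×1000 + 1×100 + 7×10 → 3 thousands, 1 hundred, 7 tens (place-value notation)
3 thousands, 1 hundred, 7 tens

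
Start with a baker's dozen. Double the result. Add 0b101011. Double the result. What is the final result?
Convert a baker's dozen (colloquial) → 13 (decimal)
Start: 13
13 × 2 = 26
Convert 0b101011 (binary) → 32 + 8 + 2 + 1 = 43 (decimal)
26 + 43 = 69
69 × 2 = 138
138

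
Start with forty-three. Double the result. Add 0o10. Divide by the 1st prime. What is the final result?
Convert forty-three (English words) → 43 (decimal)
Start: 43
43 × 2 = 86
Convert 0o10 (octal) → 1×8 = 8 (decimal)
86 + 8 = 94
Convert the 1st prime (prime index) → 2 (decimal)
94 ÷ 2 = 47
47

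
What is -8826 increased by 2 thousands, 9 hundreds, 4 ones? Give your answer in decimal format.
Convert 2 thousands, 9 hundreds, 4 ones (place-value notation) → 2×1000 + 9×100 + 4 = 2904 (decimal)
Compute -8826 + 2904 = -5922
-5922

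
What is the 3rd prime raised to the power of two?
Convert the 3rd prime (prime index) → 5 (decimal)
Convert two (English words) → 2 (decimal)
Compute 5 ^ 2 = 25
25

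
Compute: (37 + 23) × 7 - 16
Parentheses first: 37 + 23 = 60
Multiply: 60 × 7 = 420
Subtract: 420 - 16 = 404
404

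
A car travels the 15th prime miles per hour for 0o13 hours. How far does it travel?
Convert the 15th prime (prime index) → 47 (decimal)
Convert 0o13 (octal) → 1×8 + 3 = 11 (decimal)
Compute 47 × 11 = 517
517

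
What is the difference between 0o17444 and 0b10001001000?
Convert 0o17444 (octal) → 1×4096 + 7×512 + 4×64 + 4×8 + 4 = 7972 (decimal)
Convert 0b10001001000 (binary) → 1024 + 64 + 8 = 1096 (decimal)
Difference: |7972 - 1096| = 6876
6876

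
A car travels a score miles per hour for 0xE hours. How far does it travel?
Convert a score (colloquial) → 20 (decimal)
Convert 0xE (hexadecimal) → 14 (decimal)
Compute 20 × 14 = 280
280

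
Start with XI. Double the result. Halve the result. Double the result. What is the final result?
Convert XI (Roman numeral) → 10 + 1 = 11 (decimal)
Start: 11
11 × 2 = 22
22 ÷ 2 = 11
11 × 2 = 22
22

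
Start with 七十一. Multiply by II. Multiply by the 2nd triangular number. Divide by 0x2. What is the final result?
Convert 七十一 (Chinese numeral) → 7×10 + 1 = 71 (decimal)
Start: 71
Convert II (Roman numeral) → 1 + 1 = 2 (decimal)
71 × 2 = 142
Convert the 2nd triangular number (triangular index) → 2×3/2 = 3 (decimal)
142 × 3 = 426
Convert 0x2 (hexadecimal) → 2 (decimal)
426 ÷ 2 = 213
213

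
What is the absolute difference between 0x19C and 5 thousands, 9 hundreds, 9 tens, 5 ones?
Convert 0x19C (hexadecimal) → 1×256 + 9×16 + 12 = 412 (decimal)
Convert 5 thousands, 9 hundreds, 9 tens, 5 ones (place-value notation) → 5×1000 + 9×100 + 9×10 + 5 = 5995 (decimal)
Compute |412 - 5995| = 5583
5583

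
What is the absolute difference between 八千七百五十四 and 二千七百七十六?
Convert 八千七百五十四 (Chinese numeral) → 8×1000 + 7×100 + 5×10 + 4 = 8754 (decimal)
Convert 二千七百七十六 (Chinese numeral) → 2×1000 + 7×100 + 7×10 + 6 = 2776 (decimal)
Compute |8754 - 2776| = 5978
5978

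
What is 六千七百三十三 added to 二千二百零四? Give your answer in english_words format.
Convert 六千七百三十三 (Chinese numeral) → 6×1000 + 7×100 + 3×10 + 3 = 6733 (decimal)
Convert 二千二百零四 (Chinese numeral) → 2×1000 + 2×100 + 4 = 2204 (decimal)
Compute 6733 + 2204 = 8937
Convert 8937 (decimal) → 8937 = 8×1000 + 9×100 + 37 → eight thousand nine hundred thirty-seven (English words)
eight thousand nine hundred thirty-seven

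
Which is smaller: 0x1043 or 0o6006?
Convert 0x1043 (hexadecimal) → 1×4096 + 4×16 + 3 = 4163 (decimal)
Convert 0o6006 (octal) → 6×512 + 6 = 3078 (decimal)
Compare 4163 vs 3078: smaller = 3078
3078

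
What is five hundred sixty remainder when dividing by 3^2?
Convert five hundred sixty (English words) → 5×100 + 60 = 560 (decimal)
Convert 3^2 (power) → 9 (decimal)
Compute 560 mod 9 = 2
2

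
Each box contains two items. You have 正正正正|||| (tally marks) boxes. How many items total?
Convert two (English words) → 2 (decimal)
Convert 正正正正|||| (tally marks) → 5 + 5 + 5 + 5 + 4 = 24 (decimal)
Compute 2 × 24 = 48
48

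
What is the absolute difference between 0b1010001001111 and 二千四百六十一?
Convert 0b1010001001111 (binary) → 4096 + 1024 + 64 + 8 + 4 + 2 + 1 = 5199 (decimal)
Convert 二千四百六十一 (Chinese numeral) → 2×1000 + 4×100 + 6×10 + 1 = 2461 (decimal)
Compute |5199 - 2461| = 2738
2738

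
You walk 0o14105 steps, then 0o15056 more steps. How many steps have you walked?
Convert 0o14105 (octal) → 1×4096 + 4×512 + 1×64 + 5 = 6213 (decimal)
Convert 0o15056 (octal) → 1×4096 + 5×512 + 5×8 + 6 = 6702 (decimal)
Compute 6213 + 6702 = 12915
12915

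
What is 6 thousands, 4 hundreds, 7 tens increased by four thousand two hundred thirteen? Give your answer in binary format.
Convert 6 thousands, 4 hundreds, 7 tens (place-value notation) → 6×1000 + 4×100 + 7×10 = 6470 (decimal)
Convert four thousand two hundred thirteen (English words) → 4×1000 + 2×100 + 13 = 4213 (decimal)
Compute 6470 + 4213 = 10683
Convert 10683 (decimal) → 10683 = 8192 + 2048 + 256 + 128 + 32 + 16 + 8 + 2 + 1 → 0b10100110111011 (binary)
0b10100110111011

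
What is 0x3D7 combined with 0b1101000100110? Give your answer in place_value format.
Convert 0x3D7 (hexadecimal) → 3×256 + 13×16 + 7 = 983 (decimal)
Convert 0b1101000100110 (binary) → 4096 + 2048 + 512 + 32 + 4 + 2 = 6694 (decimal)
Compute 983 + 6694 = 7677
Convert 7677 (decimal) → 7677 = 7×1000 + 6×100 + 7×10 + 7 → 7 thousands, 6 hundreds, 7 tens, 7 ones (place-value notation)
7 thousands, 6 hundreds, 7 tens, 7 ones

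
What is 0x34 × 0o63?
Convert 0x34 (hexadecimal) → 3×16 + 4 = 52 (decimal)
Convert 0o63 (octal) → 6×8 + 3 = 51 (decimal)
Compute 52 × 51 = 2652
2652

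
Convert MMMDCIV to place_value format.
Convert MMMDCIV (Roman numeral) → 1000 + 1000 + 1000 + 500 + 100 + 4 = 3604 (decimal)
Convert 3604 (decimal) → 3604 = 3×1000 + 6×100 + 4 → 3 thousands, 6 hundreds, 4 ones (place-value notation)
3 thousands, 6 hundreds, 4 ones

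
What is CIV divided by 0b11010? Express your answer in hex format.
Convert CIV (Roman numeral) → 100 + 4 = 104 (decimal)
Convert 0b11010 (binary) → 16 + 8 + 2 = 26 (decimal)
Compute 104 ÷ 26 = 4
Convert 4 (decimal) → 0x4 (hexadecimal)
0x4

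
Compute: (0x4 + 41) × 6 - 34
Convert 0x4 (hexadecimal) → 4 (decimal)
Expression in decimal: (4 + 41) × 6 - 34
Parentheses first: 4 + 41 = 45
Multiply: 45 × 6 = 270
Subtract: 270 - 34 = 236
236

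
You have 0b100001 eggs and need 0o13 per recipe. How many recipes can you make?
Convert 0b100001 (binary) → 32 + 1 = 33 (decimal)
Convert 0o13 (octal) → 1×8 + 3 = 11 (decimal)
Compute 33 ÷ 11 = 3
3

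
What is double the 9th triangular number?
The 9th triangular number = 9×10/2 = 45
Compute 45 × 2 = 90
90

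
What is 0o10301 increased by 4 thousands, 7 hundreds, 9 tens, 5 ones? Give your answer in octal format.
Convert 0o10301 (octal) → 1×4096 + 3×64 + 1 = 4289 (decimal)
Convert 4 thousands, 7 hundreds, 9 tens, 5 ones (place-value notation) → 4×1000 + 7×100 + 9×10 + 5 = 4795 (decimal)
Compute 4289 + 4795 = 9084
Convert 9084 (decimal) → 9084 = 2×4096 + 1×512 + 5×64 + 7×8 + 4 → 0o21574 (octal)
0o21574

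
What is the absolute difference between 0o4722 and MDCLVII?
Convert 0o4722 (octal) → 4×512 + 7×64 + 2×8 + 2 = 2514 (decimal)
Convert MDCLVII (Roman numeral) → 1000 + 500 + 100 + 50 + 5 + 1 + 1 = 1657 (decimal)
Compute |2514 - 1657| = 857
857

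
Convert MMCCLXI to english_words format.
Convert MMCCLXI (Roman numeral) → 1000 + 1000 + 100 + 100 + 50 + 10 + 1 = 2261 (decimal)
Convert 2261 (decimal) → 2261 = 2×1000 + 2×100 + 61 → two thousand two hundred sixty-one (English words)
two thousand two hundred sixty-one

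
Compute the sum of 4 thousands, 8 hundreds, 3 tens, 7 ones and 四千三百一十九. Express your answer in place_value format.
Convert 4 thousands, 8 hundreds, 3 tens, 7 ones (place-value notation) → 4×1000 + 8×100 + 3×10 + 7 = 4837 (decimal)
Convert 四千三百一十九 (Chinese numeral) → 4×1000 + 3×100 + 1×10 + 9 = 4319 (decimal)
Compute 4837 + 4319 = 9156
Convert 9156 (decimal) → 9156 = 9×1000 + 1×100 + 5×10 + 6 → 9 thousands, 1 hundred, 5 tens, 6 ones (place-value notation)
9 thousands, 1 hundred, 5 tens, 6 ones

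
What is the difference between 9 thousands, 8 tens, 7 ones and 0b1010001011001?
Convert 9 thousands, 8 tens, 7 ones (place-value notation) → 9×1000 + 8×10 + 7 = 9087 (decimal)
Convert 0b1010001011001 (binary) → 4096 + 1024 + 64 + 16 + 8 + 1 = 5209 (decimal)
Difference: |9087 - 5209| = 3878
3878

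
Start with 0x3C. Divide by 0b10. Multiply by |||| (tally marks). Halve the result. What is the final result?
Convert 0x3C (hexadecimal) → 3×16 + 12 = 60 (decimal)
Start: 60
Convert 0b10 (binary) → 2 (decimal)
60 ÷ 2 = 30
Convert |||| (tally marks) → 4 (decimal)
30 × 4 = 120
120 ÷ 2 = 60
60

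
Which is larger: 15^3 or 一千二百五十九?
Convert 15^3 (power) → 3375 (decimal)
Convert 一千二百五十九 (Chinese numeral) → 1×1000 + 2×100 + 5×10 + 9 = 1259 (decimal)
Compare 3375 vs 1259: larger = 3375
3375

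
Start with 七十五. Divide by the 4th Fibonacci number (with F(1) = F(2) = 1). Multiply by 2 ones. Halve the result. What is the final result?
Convert 七十五 (Chinese numeral) → 7×10 + 5 = 75 (decimal)
Start: 75
Convert the 4th Fibonacci number (with F(1) = F(2) = 1) (Fibonacci index) → 1, 1, 2, 3 → 3 (decimal)
75 ÷ 3 = 25
Convert 2 ones (place-value notation) → 2 (decimal)
25 × 2 = 50
50 ÷ 2 = 25
25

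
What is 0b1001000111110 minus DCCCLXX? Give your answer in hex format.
Convert 0b1001000111110 (binary) → 4096 + 512 + 32 + 16 + 8 + 4 + 2 = 4670 (decimal)
Convert DCCCLXX (Roman numeral) → 500 + 100 + 100 + 100 + 50 + 10 + 10 = 870 (decimal)
Compute 4670 - 870 = 3800
Convert 3800 (decimal) → 3800 = 14×256 + 13×16 + 8 → 0xED8 (hexadecimal)
0xED8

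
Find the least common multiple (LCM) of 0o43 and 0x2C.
Convert 0o43 (octal) → 4×8 + 3 = 35 (decimal)
Convert 0x2C (hexadecimal) → 2×16 + 12 = 44 (decimal)
Compute lcm(35, 44) = 1540
1540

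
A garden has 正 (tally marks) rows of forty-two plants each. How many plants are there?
Convert forty-two (English words) → 42 (decimal)
Convert 正 (tally marks) → 5 (decimal)
Compute 42 × 5 = 210
210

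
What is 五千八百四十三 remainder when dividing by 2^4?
Convert 五千八百四十三 (Chinese numeral) → 5×1000 + 8×100 + 4×10 + 3 = 5843 (decimal)
Convert 2^4 (power) → 16 (decimal)
Compute 5843 mod 16 = 3
3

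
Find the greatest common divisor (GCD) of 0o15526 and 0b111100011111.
Convert 0o15526 (octal) → 1×4096 + 5×512 + 5×64 + 2×8 + 6 = 6998 (decimal)
Convert 0b111100011111 (binary) → 2048 + 1024 + 512 + 256 + 16 + 8 + 4 + 2 + 1 = 3871 (decimal)
Compute gcd(6998, 3871) = 1
1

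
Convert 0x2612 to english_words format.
Convert 0x2612 (hexadecimal) → 2×4096 + 6×256 + 1×16 + 2 = 9746 (decimal)
Convert 9746 (decimal) → 9746 = 9×1000 + 7×100 + 46 → nine thousand seven hundred forty-six (English words)
nine thousand seven hundred forty-six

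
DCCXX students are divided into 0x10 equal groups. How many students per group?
Convert DCCXX (Roman numeral) → 500 + 100 + 100 + 10 + 10 = 720 (decimal)
Convert 0x10 (hexadecimal) → 1×16 = 16 (decimal)
Compute 720 ÷ 16 = 45
45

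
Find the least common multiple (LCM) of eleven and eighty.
Convert eleven (English words) → 11 (decimal)
Convert eighty (English words) → 80 (decimal)
Compute lcm(11, 80) = 880
880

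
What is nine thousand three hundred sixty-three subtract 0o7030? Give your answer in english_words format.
Convert nine thousand three hundred sixty-three (English words) → 9×1000 + 3×100 + 63 = 9363 (decimal)
Convert 0o7030 (octal) → 7×512 + 3×8 = 3608 (decimal)
Compute 9363 - 3608 = 5755
Convert 5755 (decimal) → 5755 = 5×1000 + 7×100 + 55 → five thousand seven hundred fifty-five (English words)
five thousand seven hundred fifty-five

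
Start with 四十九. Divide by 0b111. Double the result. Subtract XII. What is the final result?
Convert 四十九 (Chinese numeral) → 4×10 + 9 = 49 (decimal)
Start: 49
Convert 0b111 (binary) → 4 + 2 + 1 = 7 (decimal)
49 ÷ 7 = 7
7 × 2 = 14
Convert XII (Roman numeral) → 10 + 1 + 1 = 12 (decimal)
14 - 12 = 2
2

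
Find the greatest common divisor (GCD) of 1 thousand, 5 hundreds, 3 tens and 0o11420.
Convert 1 thousand, 5 hundreds, 3 tens (place-value notation) → 1×1000 + 5×100 + 3×10 = 1530 (decimal)
Convert 0o11420 (octal) → 1×4096 + 1×512 + 4×64 + 2×8 = 4880 (decimal)
Compute gcd(1530, 4880) = 10
10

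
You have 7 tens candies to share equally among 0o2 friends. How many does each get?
Convert 7 tens (place-value notation) → 7×10 = 70 (decimal)
Convert 0o2 (octal) → 2 (decimal)
Compute 70 ÷ 2 = 35
35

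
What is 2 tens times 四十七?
Convert 2 tens (place-value notation) → 2×10 = 20 (decimal)
Convert 四十七 (Chinese numeral) → 4×10 + 7 = 47 (decimal)
Compute 20 × 47 = 940
940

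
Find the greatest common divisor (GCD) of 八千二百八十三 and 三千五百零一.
Convert 八千二百八十三 (Chinese numeral) → 8×1000 + 2×100 + 8×10 + 3 = 8283 (decimal)
Convert 三千五百零一 (Chinese numeral) → 3×1000 + 5×100 + 1 = 3501 (decimal)
Compute gcd(8283, 3501) = 3
3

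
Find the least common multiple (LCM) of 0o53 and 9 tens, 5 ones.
Convert 0o53 (octal) → 5×8 + 3 = 43 (decimal)
Convert 9 tens, 5 ones (place-value notation) → 9×10 + 5 = 95 (decimal)
Compute lcm(43, 95) = 4085
4085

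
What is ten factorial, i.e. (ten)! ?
Convert ten (English words) → 10 (decimal)
Compute 10! = 3628800
3628800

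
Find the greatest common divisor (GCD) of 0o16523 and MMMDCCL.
Convert 0o16523 (octal) → 1×4096 + 6×512 + 5×64 + 2×8 + 3 = 7507 (decimal)
Convert MMMDCCL (Roman numeral) → 1000 + 1000 + 1000 + 500 + 100 + 100 + 50 = 3750 (decimal)
Compute gcd(7507, 3750) = 1
1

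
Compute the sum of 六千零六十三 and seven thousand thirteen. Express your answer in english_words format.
Convert 六千零六十三 (Chinese numeral) → 6×1000 + 6×10 + 3 = 6063 (decimal)
Convert seven thousand thirteen (English words) → 7×1000 + 13 = 7013 (decimal)
Compute 6063 + 7013 = 13076
Convert 13076 (decimal) → 13076 = 13×1000 + 76 → thirteen thousand seventy-six (English words)
thirteen thousand seventy-six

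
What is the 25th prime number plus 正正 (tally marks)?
The 25th prime number = 97
Convert 正正 (tally marks) → 5 + 5 = 10 (decimal)
Compute 97 + 10 = 107
107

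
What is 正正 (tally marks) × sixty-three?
Convert 正正 (tally marks) → 5 + 5 = 10 (decimal)
Convert sixty-three (English words) → 63 (decimal)
Compute 10 × 63 = 630
630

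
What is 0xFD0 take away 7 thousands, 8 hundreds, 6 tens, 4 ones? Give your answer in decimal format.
Convert 0xFD0 (hexadecimal) → 15×256 + 13×16 = 4048 (decimal)
Convert 7 thousands, 8 hundreds, 6 tens, 4 ones (place-value notation) → 7×1000 + 8×100 + 6×10 + 4 = 7864 (decimal)
Compute 4048 - 7864 = -3816
-3816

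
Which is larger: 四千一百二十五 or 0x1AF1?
Convert 四千一百二十五 (Chinese numeral) → 4×1000 + 1×100 + 2×10 + 5 = 4125 (decimal)
Convert 0x1AF1 (hexadecimal) → 1×4096 + 10×256 + 15×16 + 1 = 6897 (decimal)
Compare 4125 vs 6897: larger = 6897
6897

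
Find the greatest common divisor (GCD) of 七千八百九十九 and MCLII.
Convert 七千八百九十九 (Chinese numeral) → 7×1000 + 8×100 + 9×10 + 9 = 7899 (decimal)
Convert MCLII (Roman numeral) → 1000 + 100 + 50 + 1 + 1 = 1152 (decimal)
Compute gcd(7899, 1152) = 3
3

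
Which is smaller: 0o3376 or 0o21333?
Convert 0o3376 (octal) → 3×512 + 3×64 + 7×8 + 6 = 1790 (decimal)
Convert 0o21333 (octal) → 2×4096 + 1×512 + 3×64 + 3×8 + 3 = 8923 (decimal)
Compare 1790 vs 8923: smaller = 1790
1790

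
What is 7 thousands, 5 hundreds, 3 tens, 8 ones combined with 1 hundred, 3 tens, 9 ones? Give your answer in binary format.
Convert 7 thousands, 5 hundreds, 3 tens, 8 ones (place-value notation) → 7×1000 + 5×100 + 3×10 + 8 = 7538 (decimal)
Convert 1 hundred, 3 tens, 9 ones (place-value notation) → 1×100 + 3×10 + 9 = 139 (decimal)
Compute 7538 + 139 = 7677
Convert 7677 (decimal) → 7677 = 4096 + 2048 + 1024 + 256 + 128 + 64 + 32 + 16 + 8 + 4 + 1 → 0b1110111111101 (binary)
0b1110111111101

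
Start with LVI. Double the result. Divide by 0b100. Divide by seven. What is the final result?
Convert LVI (Roman numeral) → 50 + 5 + 1 = 56 (decimal)
Start: 56
56 × 2 = 112
Convert 0b100 (binary) → 4 (decimal)
112 ÷ 4 = 28
Convert seven (English words) → 7 (decimal)
28 ÷ 7 = 4
4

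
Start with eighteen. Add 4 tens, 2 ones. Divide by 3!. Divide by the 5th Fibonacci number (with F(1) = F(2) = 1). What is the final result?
Convert eighteen (English words) → 18 (decimal)
Start: 18
Convert 4 tens, 2 ones (place-value notation) → 4×10 + 2 = 42 (decimal)
18 + 42 = 60
Convert 3! (factorial) → 6 (decimal)
60 ÷ 6 = 10
Convert the 5th Fibonacci number (with F(1) = F(2) = 1) (Fibonacci index) → 1, 1, 2, 3, 5 → 5 (decimal)
10 ÷ 5 = 2
2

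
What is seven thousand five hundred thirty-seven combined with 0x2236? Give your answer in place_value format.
Convert seven thousand five hundred thirty-seven (English words) → 7×1000 + 5×100 + 37 = 7537 (decimal)
Convert 0x2236 (hexadecimal) → 2×4096 + 2×256 + 3×16 + 6 = 8758 (decimal)
Compute 7537 + 8758 = 16295
Convert 16295 (decimal) → 16295 = 16×1000 + 2×100 + 9×10 + 5 → 16 thousands, 2 hundreds, 9 tens, 5 ones (place-value notation)
16 thousands, 2 hundreds, 9 tens, 5 ones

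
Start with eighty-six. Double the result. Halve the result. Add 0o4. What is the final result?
Convert eighty-six (English words) → 86 (decimal)
Start: 86
86 × 2 = 172
172 ÷ 2 = 86
Convert 0o4 (octal) → 4 (decimal)
86 + 4 = 90
90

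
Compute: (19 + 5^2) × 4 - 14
Convert 5^2 (power) → 25 (decimal)
Expression in decimal: (19 + 25) × 4 - 14
Parentheses first: 19 + 25 = 44
Multiply: 44 × 4 = 176
Subtract: 176 - 14 = 162
162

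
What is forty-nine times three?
Convert forty-nine (English words) → 49 (decimal)
Convert three (English words) → 3 (decimal)
Compute 49 × 3 = 147
147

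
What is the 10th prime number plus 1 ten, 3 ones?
The 10th prime number = 29
Convert 1 ten, 3 ones (place-value notation) → 1×10 + 3 = 13 (decimal)
Compute 29 + 13 = 42
42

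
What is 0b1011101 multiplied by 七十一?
Convert 0b1011101 (binary) → 64 + 16 + 8 + 4 + 1 = 93 (decimal)
Convert 七十一 (Chinese numeral) → 7×10 + 1 = 71 (decimal)
Compute 93 × 71 = 6603
6603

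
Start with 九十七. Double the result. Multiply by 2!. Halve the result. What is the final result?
Convert 九十七 (Chinese numeral) → 9×10 + 7 = 97 (decimal)
Start: 97
97 × 2 = 194
Convert 2! (factorial) → 2 (decimal)
194 × 2 = 388
388 ÷ 2 = 194
194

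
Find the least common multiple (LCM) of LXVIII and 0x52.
Convert LXVIII (Roman numeral) → 50 + 10 + 5 + 1 + 1 + 1 = 68 (decimal)
Convert 0x52 (hexadecimal) → 5×16 + 2 = 82 (decimal)
Compute lcm(68, 82) = 2788
2788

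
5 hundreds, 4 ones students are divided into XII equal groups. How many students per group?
Convert 5 hundreds, 4 ones (place-value notation) → 5×100 + 4 = 504 (decimal)
Convert XII (Roman numeral) → 10 + 1 + 1 = 12 (decimal)
Compute 504 ÷ 12 = 42
42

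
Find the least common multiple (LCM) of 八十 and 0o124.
Convert 八十 (Chinese numeral) → 8×10 = 80 (decimal)
Convert 0o124 (octal) → 1×64 + 2×8 + 4 = 84 (decimal)
Compute lcm(80, 84) = 1680
1680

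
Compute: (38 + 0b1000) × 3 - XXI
Convert 0b1000 (binary) → 8 (decimal)
Convert XXI (Roman numeral) → 10 + 10 + 1 = 21 (decimal)
Expression in decimal: (38 + 8) × 3 - 21
Parentheses first: 38 + 8 = 46
Multiply: 46 × 3 = 138
Subtract: 138 - 21 = 117
117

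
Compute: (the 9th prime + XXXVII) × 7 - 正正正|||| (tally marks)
Convert the 9th prime (prime index) → 23 (decimal)
Convert XXXVII (Roman numeral) → 10 + 10 + 10 + 5 + 1 + 1 = 37 (decimal)
Convert 正正正|||| (tally marks) → 5 + 5 + 5 + 4 = 19 (decimal)
Expression in decimal: (23 + 37) × 7 - 19
Parentheses first: 23 + 37 = 60
Multiply: 60 × 7 = 420
Subtract: 420 - 19 = 401
401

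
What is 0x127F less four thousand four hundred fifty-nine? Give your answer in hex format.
Convert 0x127F (hexadecimal) → 1×4096 + 2×256 + 7×16 + 15 = 4735 (decimal)
Convert four thousand four hundred fifty-nine (English words) → 4×1000 + 4×100 + 59 = 4459 (decimal)
Compute 4735 - 4459 = 276
Convert 276 (decimal) → 276 = 1×256 + 1×16 + 4 → 0x114 (hexadecimal)
0x114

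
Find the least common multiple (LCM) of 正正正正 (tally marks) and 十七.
Convert 正正正正 (tally marks) → 5 + 5 + 5 + 5 = 20 (decimal)
Convert 十七 (Chinese numeral) → 1×10 + 7 = 17 (decimal)
Compute lcm(20, 17) = 340
340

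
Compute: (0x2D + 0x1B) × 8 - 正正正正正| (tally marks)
Convert 0x2D (hexadecimal) → 2×16 + 13 = 45 (decimal)
Convert 0x1B (hexadecimal) → 1×16 + 11 = 27 (decimal)
Convert 正正正正正| (tally marks) → 5 + 5 + 5 + 5 + 5 + 1 = 26 (decimal)
Expression in decimal: (45 + 27) × 8 - 26
Parentheses first: 45 + 27 = 72
Multiply: 72 × 8 = 576
Subtract: 576 - 26 = 550
550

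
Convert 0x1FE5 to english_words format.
Convert 0x1FE5 (hexadecimal) → 1×4096 + 15×256 + 14×16 + 5 = 8165 (decimal)
Convert 8165 (decimal) → 8165 = 8×1000 + 1×100 + 65 → eight thousand one hundred sixty-five (English words)
eight thousand one hundred sixty-five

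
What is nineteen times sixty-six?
Convert nineteen (English words) → 19 (decimal)
Convert sixty-six (English words) → 66 (decimal)
Compute 19 × 66 = 1254
1254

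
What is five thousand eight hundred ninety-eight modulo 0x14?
Convert five thousand eight hundred ninety-eight (English words) → 5×1000 + 8×100 + 98 = 5898 (decimal)
Convert 0x14 (hexadecimal) → 1×16 + 4 = 20 (decimal)
Compute 5898 mod 20 = 18
18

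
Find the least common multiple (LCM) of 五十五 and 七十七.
Convert 五十五 (Chinese numeral) → 5×10 + 5 = 55 (decimal)
Convert 七十七 (Chinese numeral) → 7×10 + 7 = 77 (decimal)
Compute lcm(55, 77) = 385
385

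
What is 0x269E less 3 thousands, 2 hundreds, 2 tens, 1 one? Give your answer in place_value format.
Convert 0x269E (hexadecimal) → 2×4096 + 6×256 + 9×16 + 14 = 9886 (decimal)
Convert 3 thousands, 2 hundreds, 2 tens, 1 one (place-value notation) → 3×1000 + 2×100 + 2×10 + 1 = 3221 (decimal)
Compute 9886 - 3221 = 6665
Convert 6665 (decimal) → 6665 = 6×1000 + 6×100 + 6×10 + 5 → 6 thousands, 6 hundreds, 6 tens, 5 ones (place-value notation)
6 thousands, 6 hundreds, 6 tens, 5 ones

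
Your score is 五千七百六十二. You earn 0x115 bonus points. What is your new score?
Convert 五千七百六十二 (Chinese numeral) → 5×1000 + 7×100 + 6×10 + 2 = 5762 (decimal)
Convert 0x115 (hexadecimal) → 1×256 + 1×16 + 5 = 277 (decimal)
Compute 5762 + 277 = 6039
6039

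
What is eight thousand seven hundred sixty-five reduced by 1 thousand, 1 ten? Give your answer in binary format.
Convert eight thousand seven hundred sixty-five (English words) → 8×1000 + 7×100 + 65 = 8765 (decimal)
Convert 1 thousand, 1 ten (place-value notation) → 1×1000 + 1×10 = 1010 (decimal)
Compute 8765 - 1010 = 7755
Convert 7755 (decimal) → 7755 = 4096 + 2048 + 1024 + 512 + 64 + 8 + 2 + 1 → 0b1111001001011 (binary)
0b1111001001011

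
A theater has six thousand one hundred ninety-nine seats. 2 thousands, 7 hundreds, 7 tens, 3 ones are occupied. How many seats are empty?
Convert six thousand one hundred ninety-nine (English words) → 6×1000 + 1×100 + 99 = 6199 (decimal)
Convert 2 thousands, 7 hundreds, 7 tens, 3 ones (place-value notation) → 2×1000 + 7×100 + 7×10 + 3 = 2773 (decimal)
Compute 6199 - 2773 = 3426
3426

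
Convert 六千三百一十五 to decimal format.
Convert 六千三百一十五 (Chinese numeral) → 6×1000 + 3×100 + 1×10 + 5 = 6315 (decimal)
6315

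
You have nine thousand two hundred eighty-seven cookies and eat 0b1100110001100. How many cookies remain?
Convert nine thousand two hundred eighty-seven (English words) → 9×1000 + 2×100 + 87 = 9287 (decimal)
Convert 0b1100110001100 (binary) → 4096 + 2048 + 256 + 128 + 8 + 4 = 6540 (decimal)
Compute 9287 - 6540 = 2747
2747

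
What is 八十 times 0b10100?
Convert 八十 (Chinese numeral) → 8×10 = 80 (decimal)
Convert 0b10100 (binary) → 16 + 4 = 20 (decimal)
Compute 80 × 20 = 1600
1600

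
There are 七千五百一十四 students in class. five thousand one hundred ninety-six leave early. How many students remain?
Convert 七千五百一十四 (Chinese numeral) → 7×1000 + 5×100 + 1×10 + 4 = 7514 (decimal)
Convert five thousand one hundred ninety-six (English words) → 5×1000 + 1×100 + 96 = 5196 (decimal)
Compute 7514 - 5196 = 2318
2318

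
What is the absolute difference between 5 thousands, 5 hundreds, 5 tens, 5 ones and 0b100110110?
Convert 5 thousands, 5 hundreds, 5 tens, 5 ones (place-value notation) → 5×1000 + 5×100 + 5×10 + 5 = 5555 (decimal)
Convert 0b100110110 (binary) → 256 + 32 + 16 + 4 + 2 = 310 (decimal)
Compute |5555 - 310| = 5245
5245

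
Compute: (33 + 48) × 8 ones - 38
Convert 8 ones (place-value notation) → 8 (decimal)
Expression in decimal: (33 + 48) × 8 - 38
Parentheses first: 33 + 48 = 81
Multiply: 81 × 8 = 648
Subtract: 648 - 38 = 610
610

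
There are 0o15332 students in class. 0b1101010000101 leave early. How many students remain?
Convert 0o15332 (octal) → 1×4096 + 5×512 + 3×64 + 3×8 + 2 = 6874 (decimal)
Convert 0b1101010000101 (binary) → 4096 + 2048 + 512 + 128 + 4 + 1 = 6789 (decimal)
Compute 6874 - 6789 = 85
85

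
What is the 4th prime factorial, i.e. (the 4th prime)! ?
Convert the 4th prime (prime index) → 7 (decimal)
Compute 7! = 5040
5040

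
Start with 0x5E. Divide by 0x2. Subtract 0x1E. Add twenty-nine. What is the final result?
Convert 0x5E (hexadecimal) → 5×16 + 14 = 94 (decimal)
Start: 94
Convert 0x2 (hexadecimal) → 2 (decimal)
94 ÷ 2 = 47
Convert 0x1E (hexadecimal) → 1×16 + 14 = 30 (decimal)
47 - 30 = 17
Convert twenty-nine (English words) → 29 (decimal)
17 + 29 = 46
46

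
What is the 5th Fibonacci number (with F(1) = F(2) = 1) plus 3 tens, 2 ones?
The 5th Fibonacci number (with F(1) = F(2) = 1): 1, 1, 2, 3, 5 → 5
Convert 3 tens, 2 ones (place-value notation) → 3×10 + 2 = 32 (decimal)
Compute 5 + 32 = 37
37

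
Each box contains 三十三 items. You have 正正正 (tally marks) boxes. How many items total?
Convert 三十三 (Chinese numeral) → 3×10 + 3 = 33 (decimal)
Convert 正正正 (tally marks) → 5 + 5 + 5 = 15 (decimal)
Compute 33 × 15 = 495
495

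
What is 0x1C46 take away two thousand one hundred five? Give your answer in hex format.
Convert 0x1C46 (hexadecimal) → 1×4096 + 12×256 + 4×16 + 6 = 7238 (decimal)
Convert two thousand one hundred five (English words) → 2×1000 + 1×100 + 5 = 2105 (decimal)
Compute 7238 - 2105 = 5133
Convert 5133 (decimal) → 5133 = 1×4096 + 4×256 + 13 → 0x140D (hexadecimal)
0x140D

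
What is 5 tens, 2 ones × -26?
Convert 5 tens, 2 ones (place-value notation) → 5×10 + 2 = 52 (decimal)
Compute 52 × -26 = -1352
-1352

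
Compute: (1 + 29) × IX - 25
Convert IX (Roman numeral) → 9 (decimal)
Expression in decimal: (1 + 29) × 9 - 25
Parentheses first: 1 + 29 = 30
Multiply: 30 × 9 = 270
Subtract: 270 - 25 = 245
245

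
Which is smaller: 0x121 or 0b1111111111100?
Convert 0x121 (hexadecimal) → 1×256 + 2×16 + 1 = 289 (decimal)
Convert 0b1111111111100 (binary) → 4096 + 2048 + 1024 + 512 + 256 + 128 + 64 + 32 + 16 + 8 + 4 = 8188 (decimal)
Compare 289 vs 8188: smaller = 289
289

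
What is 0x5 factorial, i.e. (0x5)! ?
Convert 0x5 (hexadecimal) → 5 (decimal)
Compute 5! = 120
120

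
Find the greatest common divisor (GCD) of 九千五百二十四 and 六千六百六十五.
Convert 九千五百二十四 (Chinese numeral) → 9×1000 + 5×100 + 2×10 + 4 = 9524 (decimal)
Convert 六千六百六十五 (Chinese numeral) → 6×1000 + 6×100 + 6×10 + 5 = 6665 (decimal)
Compute gcd(9524, 6665) = 1
1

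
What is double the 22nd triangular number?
The 22nd triangular number = 22×23/2 = 253
Compute 253 × 2 = 506
506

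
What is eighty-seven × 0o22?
Convert eighty-seven (English words) → 87 (decimal)
Convert 0o22 (octal) → 2×8 + 2 = 18 (decimal)
Compute 87 × 18 = 1566
1566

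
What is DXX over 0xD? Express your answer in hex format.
Convert DXX (Roman numeral) → 500 + 10 + 10 = 520 (decimal)
Convert 0xD (hexadecimal) → 13 (decimal)
Compute 520 ÷ 13 = 40
Convert 40 (decimal) → 40 = 2×16 + 8 → 0x28 (hexadecimal)
0x28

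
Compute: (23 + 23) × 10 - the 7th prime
Convert the 7th prime (prime index) → 17 (decimal)
Expression in decimal: (23 + 23) × 10 - 17
Parentheses first: 23 + 23 = 46
Multiply: 46 × 10 = 460
Subtract: 460 - 17 = 443
443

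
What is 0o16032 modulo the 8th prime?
Convert 0o16032 (octal) → 1×4096 + 6×512 + 3×8 + 2 = 7194 (decimal)
Convert the 8th prime (prime index) → 19 (decimal)
Compute 7194 mod 19 = 12
12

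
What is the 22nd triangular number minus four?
The 22nd triangular number = 22×23/2 = 253
Convert four (English words) → 4 (decimal)
Compute 253 - 4 = 249
249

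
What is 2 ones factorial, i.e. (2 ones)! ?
Convert 2 ones (place-value notation) → 2 (decimal)
Compute 2! = 2
2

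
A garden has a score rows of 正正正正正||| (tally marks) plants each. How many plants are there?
Convert 正正正正正||| (tally marks) → 5 + 5 + 5 + 5 + 5 + 3 = 28 (decimal)
Convert a score (colloquial) → 20 (decimal)
Compute 28 × 20 = 560
560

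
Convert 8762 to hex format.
Convert 8762 (decimal) → 8762 = 2×4096 + 2×256 + 3×16 + 10 → 0x223A (hexadecimal)
0x223A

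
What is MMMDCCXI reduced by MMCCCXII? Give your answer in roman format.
Convert MMMDCCXI (Roman numeral) → 1000 + 1000 + 1000 + 500 + 100 + 100 + 10 + 1 = 3711 (decimal)
Convert MMCCCXII (Roman numeral) → 1000 + 1000 + 100 + 100 + 100 + 10 + 1 + 1 = 2312 (decimal)
Compute 3711 - 2312 = 1399
Convert 1399 (decimal) → 1399 = 1000 + 100 + 100 + 100 + 90 + 9 → MCCCXCIX (Roman numeral)
MCCCXCIX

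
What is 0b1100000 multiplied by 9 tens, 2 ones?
Convert 0b1100000 (binary) → 64 + 32 = 96 (decimal)
Convert 9 tens, 2 ones (place-value notation) → 9×10 + 2 = 92 (decimal)
Compute 96 × 92 = 8832
8832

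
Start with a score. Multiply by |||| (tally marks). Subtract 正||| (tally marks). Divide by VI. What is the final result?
Convert a score (colloquial) → 20 (decimal)
Start: 20
Convert |||| (tally marks) → 4 (decimal)
20 × 4 = 80
Convert 正||| (tally marks) → 5 + 3 = 8 (decimal)
80 - 8 = 72
Convert VI (Roman numeral) → 5 + 1 = 6 (decimal)
72 ÷ 6 = 12
12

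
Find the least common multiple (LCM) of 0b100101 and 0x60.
Convert 0b100101 (binary) → 32 + 4 + 1 = 37 (decimal)
Convert 0x60 (hexadecimal) → 6×16 = 96 (decimal)
Compute lcm(37, 96) = 3552
3552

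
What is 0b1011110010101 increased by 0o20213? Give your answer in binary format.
Convert 0b1011110010101 (binary) → 4096 + 1024 + 512 + 256 + 128 + 16 + 4 + 1 = 6037 (decimal)
Convert 0o20213 (octal) → 2×4096 + 2×64 + 1×8 + 3 = 8331 (decimal)
Compute 6037 + 8331 = 14368
Convert 14368 (decimal) → 14368 = 8192 + 4096 + 2048 + 32 → 0b11100000100000 (binary)
0b11100000100000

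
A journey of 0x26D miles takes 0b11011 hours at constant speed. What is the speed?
Convert 0x26D (hexadecimal) → 2×256 + 6×16 + 13 = 621 (decimal)
Convert 0b11011 (binary) → 16 + 8 + 2 + 1 = 27 (decimal)
Compute 621 ÷ 27 = 23
23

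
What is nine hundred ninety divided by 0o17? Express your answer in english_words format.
Convert nine hundred ninety (English words) → 9×100 + 90 = 990 (decimal)
Convert 0o17 (octal) → 1×8 + 7 = 15 (decimal)
Compute 990 ÷ 15 = 66
Convert 66 (decimal) → sixty-six (English words)
sixty-six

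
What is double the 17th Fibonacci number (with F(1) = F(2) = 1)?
The 17th Fibonacci number (with F(1) = F(2) = 1) = 1597
Compute 1597 × 2 = 3194
3194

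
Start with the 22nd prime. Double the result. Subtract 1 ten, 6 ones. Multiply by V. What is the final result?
Convert the 22nd prime (prime index) → 79 (decimal)
Start: 79
79 × 2 = 158
Convert 1 ten, 6 ones (place-value notation) → 1×10 + 6 = 16 (decimal)
158 - 16 = 142
Convert V (Roman numeral) → 5 (decimal)
142 × 5 = 710
710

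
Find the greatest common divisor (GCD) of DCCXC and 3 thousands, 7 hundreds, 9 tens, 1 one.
Convert DCCXC (Roman numeral) → 500 + 100 + 100 + 90 = 790 (decimal)
Convert 3 thousands, 7 hundreds, 9 tens, 1 one (place-value notation) → 3×1000 + 7×100 + 9×10 + 1 = 3791 (decimal)
Compute gcd(790, 3791) = 1
1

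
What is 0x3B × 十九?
Convert 0x3B (hexadecimal) → 3×16 + 11 = 59 (decimal)
Convert 十九 (Chinese numeral) → 1×10 + 9 = 19 (decimal)
Compute 59 × 19 = 1121
1121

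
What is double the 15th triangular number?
The 15th triangular number = 15×16/2 = 120
Compute 120 × 2 = 240
240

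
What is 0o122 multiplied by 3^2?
Convert 0o122 (octal) → 1×64 + 2×8 + 2 = 82 (decimal)
Convert 3^2 (power) → 9 (decimal)
Compute 82 × 9 = 738
738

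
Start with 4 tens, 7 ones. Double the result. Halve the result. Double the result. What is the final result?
Convert 4 tens, 7 ones (place-value notation) → 4×10 + 7 = 47 (decimal)
Start: 47
47 × 2 = 94
94 ÷ 2 = 47
47 × 2 = 94
94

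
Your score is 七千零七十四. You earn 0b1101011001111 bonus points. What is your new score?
Convert 七千零七十四 (Chinese numeral) → 7×1000 + 7×10 + 4 = 7074 (decimal)
Convert 0b1101011001111 (binary) → 4096 + 2048 + 512 + 128 + 64 + 8 + 4 + 2 + 1 = 6863 (decimal)
Compute 7074 + 6863 = 13937
13937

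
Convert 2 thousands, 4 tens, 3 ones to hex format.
Convert 2 thousands, 4 tens, 3 ones (place-value notation) → 2×1000 + 4×10 + 3 = 2043 (decimal)
Convert 2043 (decimal) → 2043 = 7×256 + 15×16 + 11 → 0x7FB (hexadecimal)
0x7FB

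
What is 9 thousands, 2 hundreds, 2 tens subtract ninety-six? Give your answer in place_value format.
Convert 9 thousands, 2 hundreds, 2 tens (place-value notation) → 9×1000 + 2×100 + 2×10 = 9220 (decimal)
Convert ninety-six (English words) → 96 (decimal)
Compute 9220 - 96 = 9124
Convert 9124 (decimal) → 9124 = 9×1000 + 1×100 + 2×10 + 4 → 9 thousands, 1 hundred, 2 tens, 4 ones (place-value notation)
9 thousands, 1 hundred, 2 tens, 4 ones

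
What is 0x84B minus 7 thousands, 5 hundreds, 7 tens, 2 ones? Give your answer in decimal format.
Convert 0x84B (hexadecimal) → 8×256 + 4×16 + 11 = 2123 (decimal)
Convert 7 thousands, 5 hundreds, 7 tens, 2 ones (place-value notation) → 7×1000 + 5×100 + 7×10 + 2 = 7572 (decimal)
Compute 2123 - 7572 = -5449
-5449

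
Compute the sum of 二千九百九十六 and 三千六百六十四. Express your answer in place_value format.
Convert 二千九百九十六 (Chinese numeral) → 2×1000 + 9×100 + 9×10 + 6 = 2996 (decimal)
Convert 三千六百六十四 (Chinese numeral) → 3×1000 + 6×100 + 6×10 + 4 = 3664 (decimal)
Compute 2996 + 3664 = 6660
Convert 6660 (decimal) → 6660 = 6×1000 + 6×100 + 6×10 → 6 thousands, 6 hundreds, 6 tens (place-value notation)
6 thousands, 6 hundreds, 6 tens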